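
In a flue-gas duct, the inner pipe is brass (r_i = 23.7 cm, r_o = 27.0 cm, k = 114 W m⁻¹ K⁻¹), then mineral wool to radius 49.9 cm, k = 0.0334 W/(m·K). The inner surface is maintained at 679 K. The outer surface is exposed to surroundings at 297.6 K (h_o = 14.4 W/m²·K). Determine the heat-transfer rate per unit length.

Resistance network (inner→outer):
  R'_brass = ln(0.270/0.237)/(2πk) = 0.1304/(2π·114) = 1.820×10^-4 m·K/W
  R'_mineral wool = ln(0.499/0.270)/(2πk) = 0.6142/(2π·0.0334) = 2.927 m·K/W
  R'_conv,out = 1/(2πr h) = 1/(2π·0.499·14.4) = 0.02215 m·K/W
ΣR = 1.820×10^-4 + 2.927 + 0.02215 = 2.949 m·K/W
Q' = ΔT/ΣR = (679 K − 297.6 K)/2.949 = 129 W/m

Q' = 129 W/m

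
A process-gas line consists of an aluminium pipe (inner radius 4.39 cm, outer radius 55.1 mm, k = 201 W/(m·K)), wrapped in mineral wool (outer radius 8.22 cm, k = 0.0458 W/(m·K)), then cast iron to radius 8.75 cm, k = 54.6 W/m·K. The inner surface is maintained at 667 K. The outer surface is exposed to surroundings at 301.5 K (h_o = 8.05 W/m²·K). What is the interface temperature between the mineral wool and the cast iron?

Treat each layer as a resistance in series:
  R'_aluminium = ln(0.0551/0.0439)/(2πk) = 0.2272/(2π·201) = 1.799×10^-4 m·K/W
  R'_mineral wool = ln(0.0822/0.0551)/(2πk) = 0.4000/(2π·0.0458) = 1.390 m·K/W
  R'_cast iron = ln(0.0875/0.0822)/(2πk) = 0.06248/(2π·54.6) = 1.821×10^-4 m·K/W
  R'_conv,out = 1/(2πr h) = 1/(2π·0.0875·8.05) = 0.2260 m·K/W
ΣR = 1.799×10^-4 + 1.390 + 1.821×10^-4 + 0.2260 = 1.616 m·K/W
Q' = ΔT/ΣR = (667 K − 301.5 K)/1.616 = 226.2 W/m
From the inner boundary to the mineral wool/cast iron interface, ΣR_partial = 1.390 m·K/W.
T_interface = T_in − Q'·ΣR_partial = 667 K − (226.2)(1.390) = 352.6 K

T = 352.6 K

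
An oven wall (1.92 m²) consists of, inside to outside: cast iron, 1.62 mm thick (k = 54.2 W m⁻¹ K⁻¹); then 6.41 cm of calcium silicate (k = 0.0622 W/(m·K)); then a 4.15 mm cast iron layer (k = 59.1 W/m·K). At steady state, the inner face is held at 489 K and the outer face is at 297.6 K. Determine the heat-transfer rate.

Q = 357 W

Treat each layer as a resistance in series:
  R_cast iron = L/(kA) = 0.00162/(54.2·1.92) = 1.557×10^-5 K/W
  R_calcium silicate = L/(kA) = 0.0641/(0.0622·1.92) = 0.5367 K/W
  R_cast iron = L/(kA) = 0.00415/(59.1·1.92) = 3.657×10^-5 K/W
ΣR = 1.557×10^-5 + 0.5367 + 3.657×10^-5 = 0.5368 K/W
Q = ΔT/ΣR = (489 K − 297.6 K)/0.5368 = 357 W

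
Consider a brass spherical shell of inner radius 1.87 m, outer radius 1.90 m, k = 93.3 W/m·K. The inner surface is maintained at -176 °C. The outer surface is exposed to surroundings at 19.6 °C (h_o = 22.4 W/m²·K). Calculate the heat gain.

Series thermal resistances, inner to outer:
  R_brass = (1/1.87 − 1/1.90)/(4πk) = 0.008444/(4π·93.3) = 7.202×10^-6 K/W
  R_conv,out = 1/(4πr²h) = 1/(4π·1.90²·22.4) = 9.841×10^-4 K/W
ΣR = 7.202×10^-6 + 9.841×10^-4 = 9.913×10^-4 K/W
Q = ΔT/ΣR = (-176 °C − 19.6 °C)/9.913×10^-4 = -1.97×10^5 W
(Negative Q ⇒ heat flows inward; heat gain = 1.97×10^5 W.)

Q = 1.97×10^5 W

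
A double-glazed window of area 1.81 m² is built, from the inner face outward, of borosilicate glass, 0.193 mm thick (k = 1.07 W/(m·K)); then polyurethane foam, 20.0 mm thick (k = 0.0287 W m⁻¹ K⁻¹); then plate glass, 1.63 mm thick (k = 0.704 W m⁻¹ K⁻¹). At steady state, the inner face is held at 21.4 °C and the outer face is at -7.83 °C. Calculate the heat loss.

Resistance network (inner→outer):
  R_borosilicate glass = L/(kA) = 1.93×10^-4/(1.07·1.81) = 9.965×10^-5 K/W
  R_polyurethane foam = L/(kA) = 0.0200/(0.0287·1.81) = 0.3850 K/W
  R_plate glass = L/(kA) = 0.00163/(0.704·1.81) = 0.001279 K/W
ΣR = 9.965×10^-5 + 0.3850 + 0.001279 = 0.3864 K/W
Q = ΔT/ΣR = (21.4 °C − -7.83 °C)/0.3864 = 75.6 W

Q = 75.6 W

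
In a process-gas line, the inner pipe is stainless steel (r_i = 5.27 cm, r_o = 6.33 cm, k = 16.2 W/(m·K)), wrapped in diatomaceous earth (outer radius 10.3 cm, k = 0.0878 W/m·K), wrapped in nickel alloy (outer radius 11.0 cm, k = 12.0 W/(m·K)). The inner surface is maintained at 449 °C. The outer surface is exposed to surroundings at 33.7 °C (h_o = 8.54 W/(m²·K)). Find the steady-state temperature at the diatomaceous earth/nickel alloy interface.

T = 101 °C

Treat each layer as a resistance in series:
  R'_stainless steel = ln(0.0633/0.0527)/(2πk) = 0.1833/(2π·16.2) = 0.001801 m·K/W
  R'_diatomaceous earth = ln(0.103/0.0633)/(2πk) = 0.4868/(2π·0.0878) = 0.8825 m·K/W
  R'_nickel alloy = ln(0.110/0.103)/(2πk) = 0.06575/(2π·12.0) = 8.721×10^-4 m·K/W
  R'_conv,out = 1/(2πr h) = 1/(2π·0.110·8.54) = 0.1694 m·K/W
ΣR = 0.001801 + 0.8825 + 8.721×10^-4 + 0.1694 = 1.055 m·K/W
Q' = ΔT/ΣR = (449 °C − 33.7 °C)/1.055 = 393.6 W/m
From the inner boundary to the diatomaceous earth/nickel alloy interface, ΣR_partial = 0.8843 m·K/W.
T_interface = T_in − Q'·ΣR_partial = 449 °C − (393.6)(0.8843) = 101 °C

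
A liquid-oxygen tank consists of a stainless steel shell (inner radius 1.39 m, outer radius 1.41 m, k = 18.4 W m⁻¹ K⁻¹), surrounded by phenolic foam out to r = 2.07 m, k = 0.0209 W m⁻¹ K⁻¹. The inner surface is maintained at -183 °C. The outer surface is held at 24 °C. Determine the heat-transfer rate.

Series thermal resistances, inner to outer:
  R_stainless steel = (1/1.39 − 1/1.41)/(4πk) = 0.01020/(4π·18.4) = 4.413×10^-5 K/W
  R_phenolic foam = (1/1.41 − 1/2.07)/(4πk) = 0.2261/(4π·0.0209) = 0.8610 K/W
ΣR = 4.413×10^-5 + 0.8610 = 0.8610 K/W
Q = ΔT/ΣR = (-183 °C − 24 °C)/0.8610 = -240 W
(Negative Q ⇒ heat flows inward; heat gain = 240 W.)

Q = 240 W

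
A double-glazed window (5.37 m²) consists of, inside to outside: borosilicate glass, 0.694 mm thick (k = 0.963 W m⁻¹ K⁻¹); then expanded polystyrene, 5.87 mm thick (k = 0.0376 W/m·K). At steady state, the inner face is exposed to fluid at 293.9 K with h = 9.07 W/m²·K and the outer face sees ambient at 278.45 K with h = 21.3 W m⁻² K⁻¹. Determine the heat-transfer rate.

Q = 264 W

Treat each layer as a resistance in series:
  R_conv,in = 1/(hA) = 1/(9.07·5.37) = 0.02053 K/W
  R_borosilicate glass = L/(kA) = 6.94×10^-4/(0.963·5.37) = 1.342×10^-4 K/W
  R_expanded polystyrene = L/(kA) = 0.00587/(0.0376·5.37) = 0.02907 K/W
  R_conv,out = 1/(hA) = 1/(21.3·5.37) = 0.008743 K/W
ΣR = 0.02053 + 1.342×10^-4 + 0.02907 + 0.008743 = 0.05848 K/W
Q = ΔT/ΣR = (293.9 K − 278.45 K)/0.05848 = 264 W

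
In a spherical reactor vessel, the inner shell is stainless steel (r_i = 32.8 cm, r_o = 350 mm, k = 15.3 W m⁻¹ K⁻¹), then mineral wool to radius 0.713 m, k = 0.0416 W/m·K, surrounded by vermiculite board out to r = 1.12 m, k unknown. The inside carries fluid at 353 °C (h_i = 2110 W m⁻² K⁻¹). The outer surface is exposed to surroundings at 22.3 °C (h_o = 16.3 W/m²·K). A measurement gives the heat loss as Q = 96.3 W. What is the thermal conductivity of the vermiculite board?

ΣR = ΔT/Q = |353 − 22.3|/96.3 = 3.434 K/W
Known resistances:
  R_conv,in = 1/(4πr²h) = 1/(4π·0.328²·2110) = 3.506×10^-4 K/W
  R_stainless steel = (1/0.328 − 1/0.350)/(4πk) = 0.1916/(4π·15.3) = 9.967×10^-4 K/W
  R_mineral wool = (1/0.350 − 1/0.713)/(4πk) = 1.455/(4π·0.0416) = 2.783 K/W
  R_conv,out = 1/(4πr²h) = 1/(4π·1.12²·16.3) = 0.003892 K/W
R_vermiculite board = ΣR − ΣR_known = 3.434 − 2.788 = 0.6460 K/W
(1/r₁−1/r₂)/(4πk) = 0.6460 ⇒ k = 0.5097/(4π·0.6460) = 0.0628 W/m·K

k = 0.0628 W/m·K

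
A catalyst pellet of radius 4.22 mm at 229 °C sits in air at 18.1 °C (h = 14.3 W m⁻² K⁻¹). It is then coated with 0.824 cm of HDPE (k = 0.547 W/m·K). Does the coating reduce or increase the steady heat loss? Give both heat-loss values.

increases: 0.675 → 3.60 W

Critical radius for a sphere: r_cr = 2k/h = 0.0765 m = 7.65 cm.
Outer radius after coating: r₂ = 0.00422 + 0.00824 = 0.01246 m.
Since r₁ < r_cr and r₂ ≤ r_cr, the coating moves toward the maximum at r_cr — heat loss rises.
Bare: R = 1/(4πr₁²h) = 312.5 K/W; Q = 210.9/312.5 = 0.675 W.
Coated: R = R_cond + R_conv = 58.64 K/W; Q = 210.9/58.64 = 3.60 W.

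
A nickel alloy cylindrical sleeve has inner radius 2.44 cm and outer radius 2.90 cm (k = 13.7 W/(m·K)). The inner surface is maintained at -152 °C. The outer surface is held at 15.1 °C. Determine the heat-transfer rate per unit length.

Q' = 2πk·ΔT/ln(r₂/r₁) = 2π × 13.7 × 167.1 / ln(0.0290/0.0244) = 83300 W/m

Q' = 83.3 kW/m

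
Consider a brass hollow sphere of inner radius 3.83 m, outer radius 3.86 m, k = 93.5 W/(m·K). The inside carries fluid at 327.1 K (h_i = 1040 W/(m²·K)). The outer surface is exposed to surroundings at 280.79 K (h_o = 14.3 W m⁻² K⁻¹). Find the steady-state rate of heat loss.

Q = 122 kW

Series thermal resistances, inner to outer:
  R_conv,in = 1/(4πr²h) = 1/(4π·3.83²·1040) = 5.216×10^-6 K/W
  R_brass = (1/3.83 − 1/3.86)/(4πk) = 0.002029/(4π·93.5) = 1.727×10^-6 K/W
  R_conv,out = 1/(4πr²h) = 1/(4π·3.86²·14.3) = 3.735×10^-4 K/W
ΣR = 5.216×10^-6 + 1.727×10^-6 + 3.735×10^-4 = 3.804×10^-4 K/W
Q = ΔT/ΣR = (327.1 K − 280.79 K)/3.804×10^-4 = 1.22×10^5 W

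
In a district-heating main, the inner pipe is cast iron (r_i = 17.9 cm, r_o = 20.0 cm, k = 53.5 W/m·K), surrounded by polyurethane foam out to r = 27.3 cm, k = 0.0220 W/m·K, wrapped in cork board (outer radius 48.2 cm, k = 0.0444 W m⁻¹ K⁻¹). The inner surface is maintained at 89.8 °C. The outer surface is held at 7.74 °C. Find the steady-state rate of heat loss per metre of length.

Q' = 19.1 W/m

Series thermal resistances, inner to outer:
  R'_cast iron = ln(0.200/0.179)/(2πk) = 0.1109/(2π·53.5) = 3.300×10^-4 m·K/W
  R'_polyurethane foam = ln(0.273/0.200)/(2πk) = 0.3112/(2π·0.0220) = 2.251 m·K/W
  R'_cork board = ln(0.482/0.273)/(2πk) = 0.5685/(2π·0.0444) = 2.038 m·K/W
ΣR = 3.300×10^-4 + 2.251 + 2.038 = 4.289 m·K/W
Q' = ΔT/ΣR = (89.8 °C − 7.74 °C)/4.289 = 19.1 W/m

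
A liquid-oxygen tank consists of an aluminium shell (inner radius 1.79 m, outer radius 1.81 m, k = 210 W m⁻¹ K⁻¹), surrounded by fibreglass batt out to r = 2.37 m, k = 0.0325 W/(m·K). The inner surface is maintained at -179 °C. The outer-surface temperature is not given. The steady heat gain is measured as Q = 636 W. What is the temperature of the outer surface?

Series resistances:
  R_aluminium = (1/1.79 − 1/1.81)/(4πk) = 0.006173/(4π·210) = 2.339×10^-6 K/W
  R_fibreglass batt = (1/1.81 − 1/2.37)/(4πk) = 0.1305/(4π·0.0325) = 0.3196 K/W
ΣR = 0.3196 K/W
ΔT = Q·ΣR = 636 × 0.3196 = 203.3 K
Heat flows inward, so T_out = T_in + ΔT = -179 + 203.3 = 24.3 °C

T_out = 24.3 °C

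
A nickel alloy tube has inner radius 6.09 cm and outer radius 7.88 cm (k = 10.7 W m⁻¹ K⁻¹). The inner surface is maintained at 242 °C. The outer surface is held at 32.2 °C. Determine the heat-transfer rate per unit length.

Q' = 2πk·ΔT/ln(r₂/r₁) = 2π × 10.7 × 209.8 / ln(0.0788/0.0609) = 54700 W/m

Q' = 54.7 kW/m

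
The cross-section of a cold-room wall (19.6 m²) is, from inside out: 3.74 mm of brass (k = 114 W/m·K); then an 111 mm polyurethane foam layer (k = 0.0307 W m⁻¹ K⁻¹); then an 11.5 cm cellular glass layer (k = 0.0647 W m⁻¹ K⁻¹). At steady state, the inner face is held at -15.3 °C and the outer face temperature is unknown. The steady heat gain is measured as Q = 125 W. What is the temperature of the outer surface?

T_out = 19.1 °C

Series resistances:
  R_brass = L/(kA) = 0.00374/(114·19.6) = 1.674×10^-6 K/W
  R_polyurethane foam = L/(kA) = 0.111/(0.0307·19.6) = 0.1845 K/W
  R_cellular glass = L/(kA) = 0.115/(0.0647·19.6) = 0.09069 K/W
ΣR = 0.2752 K/W
ΔT = Q·ΣR = 125 × 0.2752 = 34.40 K
Heat flows inward, so T_out = T_in + ΔT = -15.3 + 34.40 = 19.1 °C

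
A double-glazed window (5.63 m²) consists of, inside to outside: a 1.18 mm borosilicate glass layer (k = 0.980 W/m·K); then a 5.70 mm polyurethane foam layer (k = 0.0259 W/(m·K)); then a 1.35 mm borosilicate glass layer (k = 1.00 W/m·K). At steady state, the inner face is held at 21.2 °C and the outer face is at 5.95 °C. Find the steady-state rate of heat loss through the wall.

Resistance network (inner→outer):
  R_borosilicate glass = L/(kA) = 0.00118/(0.980·5.63) = 2.139×10^-4 K/W
  R_polyurethane foam = L/(kA) = 0.00570/(0.0259·5.63) = 0.03909 K/W
  R_borosilicate glass = L/(kA) = 0.00135/(1.00·5.63) = 2.398×10^-4 K/W
ΣR = 2.139×10^-4 + 0.03909 + 2.398×10^-4 = 0.03954 K/W
Q = ΔT/ΣR = (21.2 °C − 5.95 °C)/0.03954 = 386 W

Q = 386 W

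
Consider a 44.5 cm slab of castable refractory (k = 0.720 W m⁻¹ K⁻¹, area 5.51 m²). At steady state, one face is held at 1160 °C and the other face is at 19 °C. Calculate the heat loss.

Q = kA·ΔT/L = 0.720 × 5.51 × |1160 °C − 19 °C| / 0.445 = 10200 W

Q = 10.2 kW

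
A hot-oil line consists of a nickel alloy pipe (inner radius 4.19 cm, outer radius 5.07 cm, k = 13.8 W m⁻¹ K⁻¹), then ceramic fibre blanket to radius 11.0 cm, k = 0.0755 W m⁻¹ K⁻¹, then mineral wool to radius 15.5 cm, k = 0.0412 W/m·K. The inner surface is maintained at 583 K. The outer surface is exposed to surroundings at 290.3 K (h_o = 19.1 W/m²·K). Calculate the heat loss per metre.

Q' = 97.1 W/m

Resistance network (inner→outer):
  R'_nickel alloy = ln(0.0507/0.0419)/(2πk) = 0.1906/(2π·13.8) = 0.002199 m·K/W
  R'_ceramic fibre blanket = ln(0.110/0.0507)/(2πk) = 0.7746/(2π·0.0755) = 1.633 m·K/W
  R'_mineral wool = ln(0.155/0.110)/(2πk) = 0.3429/(2π·0.0412) = 1.325 m·K/W
  R'_conv,out = 1/(2πr h) = 1/(2π·0.155·19.1) = 0.05376 m·K/W
ΣR = 0.002199 + 1.633 + 1.325 + 0.05376 = 3.014 m·K/W
Q' = ΔT/ΣR = (583 K − 290.3 K)/3.014 = 97.1 W/m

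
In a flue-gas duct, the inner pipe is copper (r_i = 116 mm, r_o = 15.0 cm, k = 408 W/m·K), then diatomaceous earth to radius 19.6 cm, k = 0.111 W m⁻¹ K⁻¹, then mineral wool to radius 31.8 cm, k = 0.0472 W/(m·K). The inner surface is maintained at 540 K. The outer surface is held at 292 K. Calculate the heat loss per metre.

Q' = 123 W/m

Series thermal resistances, inner to outer:
  R'_copper = ln(0.150/0.116)/(2πk) = 0.2570/(2π·408) = 1.003×10^-4 m·K/W
  R'_diatomaceous earth = ln(0.196/0.150)/(2πk) = 0.2675/(2π·0.111) = 0.3835 m·K/W
  R'_mineral wool = ln(0.318/0.196)/(2πk) = 0.4839/(2π·0.0472) = 1.632 m·K/W
ΣR = 1.003×10^-4 + 0.3835 + 1.632 = 2.016 m·K/W
Q' = ΔT/ΣR = (540 K − 292 K)/2.016 = 123 W/m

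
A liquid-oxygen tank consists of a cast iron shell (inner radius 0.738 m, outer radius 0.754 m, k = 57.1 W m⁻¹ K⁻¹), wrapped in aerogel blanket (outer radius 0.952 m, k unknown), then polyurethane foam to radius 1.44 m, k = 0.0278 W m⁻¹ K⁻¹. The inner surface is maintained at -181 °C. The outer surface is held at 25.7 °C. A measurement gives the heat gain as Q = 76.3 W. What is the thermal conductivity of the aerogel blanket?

ΣR = ΔT/Q = |-181 − 25.7|/76.3 = 2.709 K/W
Known resistances:
  R_cast iron = (1/0.738 − 1/0.754)/(4πk) = 0.02875/(4π·57.1) = 4.007×10^-5 K/W
  R_polyurethane foam = (1/0.952 − 1/1.44)/(4πk) = 0.3560/(4π·0.0278) = 1.019 K/W
R_aerogel blanket = ΣR − ΣR_known = 2.709 − 1.019 = 1.690 K/W
(1/r₁−1/r₂)/(4πk) = 1.690 ⇒ k = 0.2758/(4π·1.690) = 0.0130 W/m·K

k = 0.0130 W/m·K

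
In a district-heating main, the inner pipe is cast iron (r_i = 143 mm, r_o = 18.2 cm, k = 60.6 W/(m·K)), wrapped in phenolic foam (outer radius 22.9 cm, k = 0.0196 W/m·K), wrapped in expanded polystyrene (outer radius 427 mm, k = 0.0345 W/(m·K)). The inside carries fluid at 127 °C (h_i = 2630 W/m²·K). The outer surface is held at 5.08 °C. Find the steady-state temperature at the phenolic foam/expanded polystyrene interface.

Series thermal resistances, inner to outer:
  R'_conv,in = 1/(2πr h) = 1/(2π·0.143·2630) = 4.232×10^-4 m·K/W
  R'_cast iron = ln(0.182/0.143)/(2πk) = 0.2412/(2π·60.6) = 6.334×10^-4 m·K/W
  R'_phenolic foam = ln(0.229/0.182)/(2πk) = 0.2297/(2π·0.0196) = 1.865 m·K/W
  R'_expanded polystyrene = ln(0.427/0.229)/(2πk) = 0.6231/(2π·0.0345) = 2.874 m·K/W
ΣR = 4.232×10^-4 + 6.334×10^-4 + 1.865 + 2.874 = 4.740 m·K/W
Q' = ΔT/ΣR = (127 °C − 5.08 °C)/4.740 = 25.72 W/m
From the inner boundary to the phenolic foam/expanded polystyrene interface, ΣR_partial = 1.866 m·K/W.
T_interface = T_in − Q'·ΣR_partial = 127 °C − (25.72)(1.866) = 79.0 °C

T = 79.0 °C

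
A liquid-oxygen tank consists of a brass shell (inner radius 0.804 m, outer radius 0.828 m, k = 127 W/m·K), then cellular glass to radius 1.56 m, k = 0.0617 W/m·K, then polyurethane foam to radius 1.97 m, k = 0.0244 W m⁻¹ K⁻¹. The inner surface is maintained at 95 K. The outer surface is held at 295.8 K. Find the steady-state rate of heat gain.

Q = 172 W

Resistance network (inner→outer):
  R_brass = (1/0.804 − 1/0.828)/(4πk) = 0.03605/(4π·127) = 2.259×10^-5 K/W
  R_cellular glass = (1/0.828 − 1/1.56)/(4πk) = 0.5667/(4π·0.0617) = 0.7309 K/W
  R_polyurethane foam = (1/1.56 − 1/1.97)/(4πk) = 0.1334/(4π·0.0244) = 0.4351 K/W
ΣR = 2.259×10^-5 + 0.7309 + 0.4351 = 1.166 K/W
Q = ΔT/ΣR = (95 K − 295.8 K)/1.166 = -172 W
(Negative Q ⇒ heat flows inward; heat gain = 172 W.)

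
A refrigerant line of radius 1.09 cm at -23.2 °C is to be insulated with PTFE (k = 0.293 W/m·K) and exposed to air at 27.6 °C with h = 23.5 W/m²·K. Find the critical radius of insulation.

For a cylinder, r_cr = k_ins/h = 0.293/23.5 = 0.0125 m = 1.25 cm

r_cr = 1.25 cm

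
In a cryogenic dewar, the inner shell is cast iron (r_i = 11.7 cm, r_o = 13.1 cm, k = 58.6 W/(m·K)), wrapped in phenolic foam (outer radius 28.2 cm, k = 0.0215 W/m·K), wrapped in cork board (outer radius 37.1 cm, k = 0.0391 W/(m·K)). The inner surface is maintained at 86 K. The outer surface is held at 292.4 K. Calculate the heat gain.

Series thermal resistances, inner to outer:
  R_cast iron = (1/0.117 − 1/0.131)/(4πk) = 0.9134/(4π·58.6) = 0.001240 K/W
  R_phenolic foam = (1/0.131 − 1/0.282)/(4πk) = 4.087/(4π·0.0215) = 15.13 K/W
  R_cork board = (1/0.282 − 1/0.371)/(4πk) = 0.8507/(4π·0.0391) = 1.731 K/W
ΣR = 0.001240 + 15.13 + 1.731 = 16.86 K/W
Q = ΔT/ΣR = (86 K − 292.4 K)/16.86 = -12.2 W
(Negative Q ⇒ heat flows inward; heat gain = 12.2 W.)

Q = 12.2 W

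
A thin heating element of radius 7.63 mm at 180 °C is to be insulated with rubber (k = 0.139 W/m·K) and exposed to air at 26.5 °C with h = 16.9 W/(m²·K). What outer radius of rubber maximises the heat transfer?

r_cr = 0.822 cm

For a cylinder, r_cr = k_ins/h = 0.139/16.9 = 0.00822 m = 0.822 cm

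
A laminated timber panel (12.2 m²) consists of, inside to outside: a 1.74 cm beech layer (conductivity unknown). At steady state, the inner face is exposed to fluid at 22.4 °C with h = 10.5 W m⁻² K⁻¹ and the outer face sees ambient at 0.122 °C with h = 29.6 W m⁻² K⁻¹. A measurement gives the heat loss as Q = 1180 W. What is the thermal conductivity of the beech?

k = 0.172 W/m·K

ΣR = ΔT/Q = |22.4 − 0.122|/1180 = 0.01888 K/W
Known resistances:
  R_conv,in = 1/(hA) = 1/(10.5·12.2) = 0.007806 K/W
  R_conv,out = 1/(hA) = 1/(29.6·12.2) = 0.002769 K/W
R_beech = ΣR − ΣR_known = 0.01888 − 0.01057 = 0.008310 K/W
L/(kA) = 0.008310 ⇒ k = 0.0174/(0.008310·12.2) = 0.172 W/m·K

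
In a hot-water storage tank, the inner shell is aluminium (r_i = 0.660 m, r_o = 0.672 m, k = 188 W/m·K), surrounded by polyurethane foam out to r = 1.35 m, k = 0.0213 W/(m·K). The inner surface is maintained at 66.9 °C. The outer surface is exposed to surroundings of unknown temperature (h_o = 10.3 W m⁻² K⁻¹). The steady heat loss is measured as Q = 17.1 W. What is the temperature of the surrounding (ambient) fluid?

Series resistances:
  R_aluminium = (1/0.660 − 1/0.672)/(4πk) = 0.02706/(4π·188) = 1.145×10^-5 K/W
  R_polyurethane foam = (1/0.672 − 1/1.35)/(4πk) = 0.7474/(4π·0.0213) = 2.792 K/W
  R_conv,out = 1/(4πr²h) = 1/(4π·1.35²·10.3) = 0.004239 K/W
ΣR = 2.796 K/W
ΔT = Q·ΣR = 17.1 × 2.796 = 47.81 K
Heat flows outward, so T_out = T_in − ΔT = 66.9 − 47.81 = 19.1 °C

T_out = 19.1 °C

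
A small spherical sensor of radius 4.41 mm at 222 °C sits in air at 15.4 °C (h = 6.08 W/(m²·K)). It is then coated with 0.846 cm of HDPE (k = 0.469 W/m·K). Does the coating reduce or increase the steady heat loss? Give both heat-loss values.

Critical radius for a sphere: r_cr = 2k/h = 0.154 m = 15.4 cm.
Outer radius after coating: r₂ = 0.00441 + 0.00846 = 0.01287 m.
Since r₁ < r_cr and r₂ ≤ r_cr, the coating moves toward the maximum at r_cr — heat loss rises.
Bare: R = 1/(4πr₁²h) = 673.0 K/W; Q = 206.6/673.0 = 0.307 W.
Coated: R = R_cond + R_conv = 104.3 K/W; Q = 206.6/104.3 = 1.98 W.

increases: 0.307 → 1.98 W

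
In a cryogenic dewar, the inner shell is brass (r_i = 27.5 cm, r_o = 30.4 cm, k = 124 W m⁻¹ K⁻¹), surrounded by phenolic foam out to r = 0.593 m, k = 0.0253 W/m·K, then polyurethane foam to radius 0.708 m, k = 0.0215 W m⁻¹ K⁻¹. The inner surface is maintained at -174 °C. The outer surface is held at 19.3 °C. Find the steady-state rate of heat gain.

Q = 31.9 W

Series thermal resistances, inner to outer:
  R_brass = (1/0.275 − 1/0.304)/(4πk) = 0.3469/(4π·124) = 2.226×10^-4 K/W
  R_phenolic foam = (1/0.304 − 1/0.593)/(4πk) = 1.603/(4π·0.0253) = 5.042 K/W
  R_polyurethane foam = (1/0.593 − 1/0.708)/(4πk) = 0.2739/(4π·0.0215) = 1.014 K/W
ΣR = 2.226×10^-4 + 5.042 + 1.014 = 6.056 K/W
Q = ΔT/ΣR = (-174 °C − 19.3 °C)/6.056 = -31.9 W
(Negative Q ⇒ heat flows inward; heat gain = 31.9 W.)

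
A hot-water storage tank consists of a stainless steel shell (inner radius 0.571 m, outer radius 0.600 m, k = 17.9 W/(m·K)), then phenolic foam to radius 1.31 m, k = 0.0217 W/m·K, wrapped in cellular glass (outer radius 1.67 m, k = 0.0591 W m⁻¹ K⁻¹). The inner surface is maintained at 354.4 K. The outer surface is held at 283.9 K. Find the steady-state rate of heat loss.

Q = 19.9 W

Resistance network (inner→outer):
  R_stainless steel = (1/0.571 − 1/0.600)/(4πk) = 0.08465/(4π·17.9) = 3.763×10^-4 K/W
  R_phenolic foam = (1/0.600 − 1/1.31)/(4πk) = 0.9033/(4π·0.0217) = 3.313 K/W
  R_cellular glass = (1/1.31 − 1/1.67)/(4πk) = 0.1646/(4π·0.0591) = 0.2216 K/W
ΣR = 3.763×10^-4 + 3.313 + 0.2216 = 3.535 K/W
Q = ΔT/ΣR = (354.4 K − 283.9 K)/3.535 = 19.9 W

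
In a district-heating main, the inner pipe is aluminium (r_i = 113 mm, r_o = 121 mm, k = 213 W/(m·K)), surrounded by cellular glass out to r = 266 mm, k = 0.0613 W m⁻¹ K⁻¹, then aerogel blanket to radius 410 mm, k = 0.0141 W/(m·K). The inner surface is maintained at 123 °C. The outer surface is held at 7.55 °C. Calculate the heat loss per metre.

Treat each layer as a resistance in series:
  R'_aluminium = ln(0.121/0.113)/(2πk) = 0.06840/(2π·213) = 5.111×10^-5 m·K/W
  R'_cellular glass = ln(0.266/0.121)/(2πk) = 0.7877/(2π·0.0613) = 2.045 m·K/W
  R'_aerogel blanket = ln(0.410/0.266)/(2πk) = 0.4327/(2π·0.0141) = 4.884 m·K/W
ΣR = 5.111×10^-5 + 2.045 + 4.884 = 6.929 m·K/W
Q' = ΔT/ΣR = (123 °C − 7.55 °C)/6.929 = 16.7 W/m

Q' = 16.7 W/m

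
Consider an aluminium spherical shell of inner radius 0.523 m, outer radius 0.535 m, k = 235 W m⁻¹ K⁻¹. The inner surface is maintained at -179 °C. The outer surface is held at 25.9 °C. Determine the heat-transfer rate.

Q = 4πk·ΔT/(1/r₁ − 1/r₂) = 4π × 235 × 204.9 / (1/0.523 − 1/0.535) = 1.41×10^7 W

Q = 14100 kW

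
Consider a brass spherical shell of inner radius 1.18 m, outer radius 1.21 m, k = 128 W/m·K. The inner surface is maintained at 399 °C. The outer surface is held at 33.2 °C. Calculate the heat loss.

Q = 2.80×10^7 W

Q = 4πk·ΔT/(1/r₁ − 1/r₂) = 4π × 128 × 365.8 / (1/1.18 − 1/1.21) = 2.80×10^7 W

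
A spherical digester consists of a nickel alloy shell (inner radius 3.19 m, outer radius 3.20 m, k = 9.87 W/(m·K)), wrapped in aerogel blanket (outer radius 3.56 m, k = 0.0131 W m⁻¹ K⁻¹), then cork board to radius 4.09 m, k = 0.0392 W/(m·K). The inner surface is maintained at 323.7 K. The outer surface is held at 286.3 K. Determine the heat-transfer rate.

Q = 141 W

Treat each layer as a resistance in series:
  R_nickel alloy = (1/3.19 − 1/3.20)/(4πk) = 9.796×10^-4/(4π·9.87) = 7.898×10^-6 K/W
  R_aerogel blanket = (1/3.20 − 1/3.56)/(4πk) = 0.03160/(4π·0.0131) = 0.1920 K/W
  R_cork board = (1/3.56 − 1/4.09)/(4πk) = 0.03640/(4π·0.0392) = 0.07389 K/W
ΣR = 7.898×10^-6 + 0.1920 + 0.07389 = 0.2659 K/W
Q = ΔT/ΣR = (323.7 K − 286.3 K)/0.2659 = 141 W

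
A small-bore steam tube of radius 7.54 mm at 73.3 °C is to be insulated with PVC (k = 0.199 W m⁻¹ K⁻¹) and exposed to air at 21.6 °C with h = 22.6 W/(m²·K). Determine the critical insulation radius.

r_cr = 0.881 cm

For a cylinder, r_cr = k_ins/h = 0.199/22.6 = 0.00881 m = 0.881 cm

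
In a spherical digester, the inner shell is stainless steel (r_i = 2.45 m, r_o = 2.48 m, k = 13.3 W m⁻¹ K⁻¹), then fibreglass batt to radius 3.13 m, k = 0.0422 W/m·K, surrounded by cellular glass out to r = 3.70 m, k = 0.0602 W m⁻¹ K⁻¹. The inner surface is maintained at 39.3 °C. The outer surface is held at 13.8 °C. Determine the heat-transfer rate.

Q = 114 W

Treat each layer as a resistance in series:
  R_stainless steel = (1/2.45 − 1/2.48)/(4πk) = 0.004937/(4π·13.3) = 2.954×10^-5 K/W
  R_fibreglass batt = (1/2.48 − 1/3.13)/(4πk) = 0.08374/(4π·0.0422) = 0.1579 K/W
  R_cellular glass = (1/3.13 − 1/3.70)/(4πk) = 0.04922/(4π·0.0602) = 0.06506 K/W
ΣR = 2.954×10^-5 + 0.1579 + 0.06506 = 0.2230 K/W
Q = ΔT/ΣR = (39.3 °C − 13.8 °C)/0.2230 = 114 W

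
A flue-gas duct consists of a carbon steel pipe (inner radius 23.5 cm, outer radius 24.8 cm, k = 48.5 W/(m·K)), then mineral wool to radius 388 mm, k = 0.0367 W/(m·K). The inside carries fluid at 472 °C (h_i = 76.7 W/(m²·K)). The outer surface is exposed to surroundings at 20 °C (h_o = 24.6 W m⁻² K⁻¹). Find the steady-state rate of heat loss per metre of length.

Q' = 230 W/m

Resistance network (inner→outer):
  R'_conv,in = 1/(2πr h) = 1/(2π·0.235·76.7) = 0.008830 m·K/W
  R'_carbon steel = ln(0.248/0.235)/(2πk) = 0.05384/(2π·48.5) = 1.767×10^-4 m·K/W
  R'_mineral wool = ln(0.388/0.248)/(2πk) = 0.4476/(2π·0.0367) = 1.941 m·K/W
  R'_conv,out = 1/(2πr h) = 1/(2π·0.388·24.6) = 0.01667 m·K/W
ΣR = 0.008830 + 1.767×10^-4 + 1.941 + 0.01667 = 1.967 m·K/W
Q' = ΔT/ΣR = (472 °C − 20 °C)/1.967 = 230 W/m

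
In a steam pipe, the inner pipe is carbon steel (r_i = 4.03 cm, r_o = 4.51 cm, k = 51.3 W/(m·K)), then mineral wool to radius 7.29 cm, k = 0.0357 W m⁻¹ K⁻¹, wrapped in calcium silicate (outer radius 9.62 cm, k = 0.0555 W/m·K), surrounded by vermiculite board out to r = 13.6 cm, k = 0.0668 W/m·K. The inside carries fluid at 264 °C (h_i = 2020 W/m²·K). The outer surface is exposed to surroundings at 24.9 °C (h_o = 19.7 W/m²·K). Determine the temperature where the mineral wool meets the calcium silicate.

Series thermal resistances, inner to outer:
  R'_conv,in = 1/(2πr h) = 1/(2π·0.0403·2020) = 0.001955 m·K/W
  R'_carbon steel = ln(0.0451/0.0403)/(2πk) = 0.1125/(2π·51.3) = 3.491×10^-4 m·K/W
  R'_mineral wool = ln(0.0729/0.0451)/(2πk) = 0.4802/(2π·0.0357) = 2.141 m·K/W
  R'_calcium silicate = ln(0.0962/0.0729)/(2πk) = 0.2773/(2π·0.0555) = 0.7953 m·K/W
  R'_vermiculite board = ln(0.136/0.0962)/(2πk) = 0.3462/(2π·0.0668) = 0.8249 m·K/W
  R'_conv,out = 1/(2πr h) = 1/(2π·0.136·19.7) = 0.05940 m·K/W
ΣR = 0.001955 + 3.491×10^-4 + 2.141 + 0.7953 + 0.8249 + 0.05940 = 3.823 m·K/W
Q' = ΔT/ΣR = (264 °C − 24.9 °C)/3.823 = 62.54 W/m
From the inner boundary to the mineral wool/calcium silicate interface, ΣR_partial = 2.143 m·K/W.
T_interface = T_in − Q'·ΣR_partial = 264 °C − (62.54)(2.143) = 130 °C

T = 130 °C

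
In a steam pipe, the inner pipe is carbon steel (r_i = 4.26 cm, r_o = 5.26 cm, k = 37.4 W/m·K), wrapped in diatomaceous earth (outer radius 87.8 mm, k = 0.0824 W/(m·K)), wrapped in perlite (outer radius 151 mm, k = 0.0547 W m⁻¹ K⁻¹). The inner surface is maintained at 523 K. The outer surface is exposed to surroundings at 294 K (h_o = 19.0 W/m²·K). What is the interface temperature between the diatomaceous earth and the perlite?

T = 437 K

Series thermal resistances, inner to outer:
  R'_carbon steel = ln(0.0526/0.0426)/(2πk) = 0.2109/(2π·37.4) = 8.973×10^-4 m·K/W
  R'_diatomaceous earth = ln(0.0878/0.0526)/(2πk) = 0.5123/(2π·0.0824) = 0.9896 m·K/W
  R'_perlite = ln(0.151/0.0878)/(2πk) = 0.5422/(2π·0.0547) = 1.578 m·K/W
  R'_conv,out = 1/(2πr h) = 1/(2π·0.151·19.0) = 0.05547 m·K/W
ΣR = 8.973×10^-4 + 0.9896 + 1.578 + 0.05547 = 2.624 m·K/W
Q' = ΔT/ΣR = (523 K − 294 K)/2.624 = 87.27 W/m
From the inner boundary to the diatomaceous earth/perlite interface, ΣR_partial = 0.9905 m·K/W.
T_interface = T_in − Q'·ΣR_partial = 523 K − (87.27)(0.9905) = 437 K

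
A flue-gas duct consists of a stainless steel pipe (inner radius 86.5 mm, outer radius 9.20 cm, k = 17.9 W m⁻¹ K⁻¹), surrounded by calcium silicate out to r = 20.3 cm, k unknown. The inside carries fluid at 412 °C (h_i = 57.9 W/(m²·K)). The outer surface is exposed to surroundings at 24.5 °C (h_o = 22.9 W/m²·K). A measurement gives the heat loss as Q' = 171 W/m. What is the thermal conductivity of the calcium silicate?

k = 0.0573 W/m·K

ΣR = ΔT/Q' = |412 − 24.5|/171 = 2.266 m·K/W
Known resistances:
  R'_conv,in = 1/(2πr h) = 1/(2π·0.0865·57.9) = 0.03178 m·K/W
  R'_stainless steel = ln(0.0920/0.0865)/(2πk) = 0.06164/(2π·17.9) = 5.481×10^-4 m·K/W
  R'_conv,out = 1/(2πr h) = 1/(2π·0.203·22.9) = 0.03424 m·K/W
R_calcium silicate = ΣR − ΣR_known = 2.266 − 0.06657 = 2.199 m·K/W
ln(r₂/r₁)/(2πk) = 2.199 ⇒ k = 0.7914/(2π·2.199) = 0.0573 W/m·K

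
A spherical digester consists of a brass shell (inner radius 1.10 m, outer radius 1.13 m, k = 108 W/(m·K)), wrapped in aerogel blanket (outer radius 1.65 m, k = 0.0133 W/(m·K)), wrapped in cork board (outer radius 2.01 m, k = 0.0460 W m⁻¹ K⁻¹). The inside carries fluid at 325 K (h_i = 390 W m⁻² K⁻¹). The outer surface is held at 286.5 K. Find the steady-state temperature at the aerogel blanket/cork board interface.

T = 290.4 K

Series thermal resistances, inner to outer:
  R_conv,in = 1/(4πr²h) = 1/(4π·1.10²·390) = 1.686×10^-4 K/W
  R_brass = (1/1.10 − 1/1.13)/(4πk) = 0.02414/(4π·108) = 1.778×10^-5 K/W
  R_aerogel blanket = (1/1.13 − 1/1.65)/(4πk) = 0.2789/(4π·0.0133) = 1.669 K/W
  R_cork board = (1/1.65 − 1/2.01)/(4πk) = 0.1085/(4π·0.0460) = 0.1878 K/W
ΣR = 1.686×10^-4 + 1.778×10^-5 + 1.669 + 0.1878 = 1.857 K/W
Q = ΔT/ΣR = (325 K − 286.5 K)/1.857 = 20.73 W
From the inner boundary to the aerogel blanket/cork board interface, ΣR_partial = 1.669 K/W.
T_interface = T_in − Q·ΣR_partial = 325 K − (20.73)(1.669) = 290.4 K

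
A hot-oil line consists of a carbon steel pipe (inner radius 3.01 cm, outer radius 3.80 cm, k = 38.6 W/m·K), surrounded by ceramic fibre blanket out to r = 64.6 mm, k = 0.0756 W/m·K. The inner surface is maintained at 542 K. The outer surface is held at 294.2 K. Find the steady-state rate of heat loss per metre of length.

Q' = 222 W/m

Resistance network (inner→outer):
  R'_carbon steel = ln(0.0380/0.0301)/(2πk) = 0.2331/(2π·38.6) = 9.610×10^-4 m·K/W
  R'_ceramic fibre blanket = ln(0.0646/0.0380)/(2πk) = 0.5306/(2π·0.0756) = 1.117 m·K/W
ΣR = 9.610×10^-4 + 1.117 = 1.118 m·K/W
Q' = ΔT/ΣR = (542 K − 294.2 K)/1.118 = 222 W/m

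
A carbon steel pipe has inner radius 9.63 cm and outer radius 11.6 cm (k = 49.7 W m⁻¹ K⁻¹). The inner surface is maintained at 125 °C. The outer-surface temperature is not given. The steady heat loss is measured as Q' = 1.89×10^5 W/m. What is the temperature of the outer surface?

Sum the resistances:
  R'_carbon steel = ln(0.116/0.0963)/(2πk) = 0.1861/(2π·49.7) = 5.960×10^-4 m·K/W
ΣR = 5.960×10^-4 m·K/W
ΔT = Q'·ΣR = 1.89×10^5 × 5.960×10^-4 = 112.6 K
Heat flows outward, so T_out = T_in − ΔT = 125 − 112.6 = 12.4 °C

T_out = 12.4 °C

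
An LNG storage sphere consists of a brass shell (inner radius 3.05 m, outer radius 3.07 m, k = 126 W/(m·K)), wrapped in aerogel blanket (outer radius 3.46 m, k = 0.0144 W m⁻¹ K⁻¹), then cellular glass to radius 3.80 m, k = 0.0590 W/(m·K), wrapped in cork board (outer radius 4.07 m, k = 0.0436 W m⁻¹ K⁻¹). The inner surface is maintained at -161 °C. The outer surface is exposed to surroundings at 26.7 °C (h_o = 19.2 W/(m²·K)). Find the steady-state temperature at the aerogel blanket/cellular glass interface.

T = -19.9 °C

Resistance network (inner→outer):
  R_brass = (1/3.05 − 1/3.07)/(4πk) = 0.002136/(4π·126) = 1.349×10^-6 K/W
  R_aerogel blanket = (1/3.07 − 1/3.46)/(4πk) = 0.03672/(4π·0.0144) = 0.2029 K/W
  R_cellular glass = (1/3.46 − 1/3.80)/(4πk) = 0.02586/(4π·0.0590) = 0.03488 K/W
  R_cork board = (1/3.80 − 1/4.07)/(4πk) = 0.01746/(4π·0.0436) = 0.03186 K/W
  R_conv,out = 1/(4πr²h) = 1/(4π·4.07²·19.2) = 2.502×10^-4 K/W
ΣR = 1.349×10^-6 + 0.2029 + 0.03488 + 0.03186 + 2.502×10^-4 = 0.2699 K/W
Q = ΔT/ΣR = (-161 °C − 26.7 °C)/0.2699 = -695.4 W
From the inner boundary to the aerogel blanket/cellular glass interface, ΣR_partial = 0.2029 K/W.
T_interface = T_in − Q·ΣR_partial = -161 °C − (-695.4)(0.2029) = -19.9 °C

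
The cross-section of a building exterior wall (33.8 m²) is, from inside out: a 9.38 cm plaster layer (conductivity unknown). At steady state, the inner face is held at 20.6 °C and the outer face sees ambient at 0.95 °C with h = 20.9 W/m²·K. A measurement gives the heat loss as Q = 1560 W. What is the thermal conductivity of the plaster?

k = 0.248 W/m·K

ΣR = ΔT/Q = |20.6 − 0.95|/1560 = 0.01260 K/W
Known resistances:
  R_conv,out = 1/(hA) = 1/(20.9·33.8) = 0.001416 K/W
R_plaster = ΣR − ΣR_known = 0.01260 − 0.001416 = 0.01118 K/W
L/(kA) = 0.01118 ⇒ k = 0.0938/(0.01118·33.8) = 0.248 W/m·K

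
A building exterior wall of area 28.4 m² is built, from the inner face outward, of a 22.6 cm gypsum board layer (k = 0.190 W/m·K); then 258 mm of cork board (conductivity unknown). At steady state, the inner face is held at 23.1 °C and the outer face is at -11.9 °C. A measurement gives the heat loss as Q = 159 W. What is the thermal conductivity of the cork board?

k = 0.0510 W/m·K

ΣR = ΔT/Q = |23.1 − -11.9|/159 = 0.2201 K/W
Known resistances:
  R_gypsum board = L/(kA) = 0.226/(0.190·28.4) = 0.04188 K/W
R_cork board = ΣR − ΣR_known = 0.2201 − 0.04188 = 0.1782 K/W
L/(kA) = 0.1782 ⇒ k = 0.258/(0.1782·28.4) = 0.0510 W/m·K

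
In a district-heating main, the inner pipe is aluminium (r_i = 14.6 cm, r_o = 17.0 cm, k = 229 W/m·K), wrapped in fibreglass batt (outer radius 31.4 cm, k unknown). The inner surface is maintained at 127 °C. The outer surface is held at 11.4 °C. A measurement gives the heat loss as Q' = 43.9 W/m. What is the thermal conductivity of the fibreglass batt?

ΣR = ΔT/Q' = |127 − 11.4|/43.9 = 2.633 m·K/W
Known resistances:
  R'_aluminium = ln(0.170/0.146)/(2πk) = 0.1522/(2π·229) = 1.058×10^-4 m·K/W
R_fibreglass batt = ΣR − ΣR_known = 2.633 − 1.058×10^-4 = 2.633 m·K/W
ln(r₂/r₁)/(2πk) = 2.633 ⇒ k = 0.6136/(2π·2.633) = 0.0371 W/m·K

k = 0.0371 W/m·K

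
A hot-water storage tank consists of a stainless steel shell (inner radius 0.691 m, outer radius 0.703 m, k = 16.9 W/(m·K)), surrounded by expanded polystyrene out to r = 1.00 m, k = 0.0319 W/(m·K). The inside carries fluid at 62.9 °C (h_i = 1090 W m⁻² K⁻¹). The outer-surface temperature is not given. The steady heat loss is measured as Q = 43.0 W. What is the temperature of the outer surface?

T_out = 17.6 °C

Series resistances:
  R_conv,in = 1/(4πr²h) = 1/(4π·0.691²·1090) = 1.529×10^-4 K/W
  R_stainless steel = (1/0.691 − 1/0.703)/(4πk) = 0.02470/(4π·16.9) = 1.163×10^-4 K/W
  R_expanded polystyrene = (1/0.703 − 1/1.00)/(4πk) = 0.4225/(4π·0.0319) = 1.054 K/W
ΣR = 1.054 K/W
ΔT = Q·ΣR = 43.0 × 1.054 = 45.32 K
Heat flows outward, so T_out = T_in − ΔT = 62.9 − 45.32 = 17.6 °C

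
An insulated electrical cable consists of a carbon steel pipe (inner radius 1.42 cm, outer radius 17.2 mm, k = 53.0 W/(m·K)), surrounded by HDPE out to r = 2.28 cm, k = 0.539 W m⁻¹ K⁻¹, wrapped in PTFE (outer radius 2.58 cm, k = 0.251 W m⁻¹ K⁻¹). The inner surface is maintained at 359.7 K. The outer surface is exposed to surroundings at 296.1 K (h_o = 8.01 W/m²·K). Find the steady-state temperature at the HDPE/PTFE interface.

Resistance network (inner→outer):
  R'_carbon steel = ln(0.0172/0.0142)/(2πk) = 0.1917/(2π·53.0) = 5.756×10^-4 m·K/W
  R'_HDPE = ln(0.0228/0.0172)/(2πk) = 0.2819/(2π·0.539) = 0.08322 m·K/W
  R'_PTFE = ln(0.0258/0.0228)/(2πk) = 0.1236/(2π·0.251) = 0.07838 m·K/W
  R'_conv,out = 1/(2πr h) = 1/(2π·0.0258·8.01) = 0.7701 m·K/W
ΣR = 5.756×10^-4 + 0.08322 + 0.07838 + 0.7701 = 0.9323 m·K/W
Q' = ΔT/ΣR = (359.7 K − 296.1 K)/0.9323 = 68.22 W/m
From the inner boundary to the HDPE/PTFE interface, ΣR_partial = 0.08380 m·K/W.
T_interface = T_in − Q'·ΣR_partial = 359.7 K − (68.22)(0.08380) = 354.0 K

T = 354.0 K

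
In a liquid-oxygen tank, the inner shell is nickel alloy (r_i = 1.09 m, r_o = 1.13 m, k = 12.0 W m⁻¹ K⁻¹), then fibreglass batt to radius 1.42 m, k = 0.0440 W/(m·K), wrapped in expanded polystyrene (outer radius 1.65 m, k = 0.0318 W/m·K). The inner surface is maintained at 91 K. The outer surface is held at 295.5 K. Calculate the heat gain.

Treat each layer as a resistance in series:
  R_nickel alloy = (1/1.09 − 1/1.13)/(4πk) = 0.03248/(4π·12.0) = 2.154×10^-4 K/W
  R_fibreglass batt = (1/1.13 − 1/1.42)/(4πk) = 0.1807/(4π·0.0440) = 0.3269 K/W
  R_expanded polystyrene = (1/1.42 − 1/1.65)/(4πk) = 0.09816/(4π·0.0318) = 0.2457 K/W
ΣR = 2.154×10^-4 + 0.3269 + 0.2457 = 0.5728 K/W
Q = ΔT/ΣR = (91 K − 295.5 K)/0.5728 = -357 W
(Negative Q ⇒ heat flows inward; heat gain = 357 W.)

Q = 357 W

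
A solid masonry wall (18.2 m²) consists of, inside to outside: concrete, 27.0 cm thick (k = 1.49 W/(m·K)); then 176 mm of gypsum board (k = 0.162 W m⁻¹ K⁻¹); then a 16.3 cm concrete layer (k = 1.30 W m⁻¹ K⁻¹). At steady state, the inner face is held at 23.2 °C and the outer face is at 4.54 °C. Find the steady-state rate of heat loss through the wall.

Q = 244 W

Treat each layer as a resistance in series:
  R_concrete = L/(kA) = 0.270/(1.49·18.2) = 0.009956 K/W
  R_gypsum board = L/(kA) = 0.176/(0.162·18.2) = 0.05969 K/W
  R_concrete = L/(kA) = 0.163/(1.30·18.2) = 0.006889 K/W
ΣR = 0.009956 + 0.05969 + 0.006889 = 0.07654 K/W
Q = ΔT/ΣR = (23.2 °C − 4.54 °C)/0.07654 = 244 W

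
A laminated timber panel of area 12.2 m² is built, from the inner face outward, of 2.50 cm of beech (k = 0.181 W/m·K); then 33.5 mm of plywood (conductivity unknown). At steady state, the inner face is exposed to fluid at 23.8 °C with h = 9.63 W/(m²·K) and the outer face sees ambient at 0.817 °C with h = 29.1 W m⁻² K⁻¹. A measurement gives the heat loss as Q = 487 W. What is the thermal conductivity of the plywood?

k = 0.112 W/m·K

ΣR = ΔT/Q = |23.8 − 0.817|/487 = 0.04719 K/W
Known resistances:
  R_conv,in = 1/(hA) = 1/(9.63·12.2) = 0.008512 K/W
  R_beech = L/(kA) = 0.0250/(0.181·12.2) = 0.01132 K/W
  R_conv,out = 1/(hA) = 1/(29.1·12.2) = 0.002817 K/W
R_plywood = ΣR − ΣR_known = 0.04719 − 0.02265 = 0.02454 K/W
L/(kA) = 0.02454 ⇒ k = 0.0335/(0.02454·12.2) = 0.112 W/m·K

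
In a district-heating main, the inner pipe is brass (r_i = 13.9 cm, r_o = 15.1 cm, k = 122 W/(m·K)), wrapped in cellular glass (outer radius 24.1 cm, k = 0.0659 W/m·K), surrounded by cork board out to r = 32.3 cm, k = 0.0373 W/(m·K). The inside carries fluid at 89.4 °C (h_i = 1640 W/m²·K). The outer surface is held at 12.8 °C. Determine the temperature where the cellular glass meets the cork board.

Treat each layer as a resistance in series:
  R'_conv,in = 1/(2πr h) = 1/(2π·0.139·1640) = 6.982×10^-4 m·K/W
  R'_brass = ln(0.151/0.139)/(2πk) = 0.08281/(2π·122) = 1.080×10^-4 m·K/W
  R'_cellular glass = ln(0.241/0.151)/(2πk) = 0.4675/(2π·0.0659) = 1.129 m·K/W
  R'_cork board = ln(0.323/0.241)/(2πk) = 0.2929/(2π·0.0373) = 1.250 m·K/W
ΣR = 6.982×10^-4 + 1.080×10^-4 + 1.129 + 1.250 = 2.380 m·K/W
Q' = ΔT/ΣR = (89.4 °C − 12.8 °C)/2.380 = 32.18 W/m
From the inner boundary to the cellular glass/cork board interface, ΣR_partial = 1.130 m·K/W.
T_interface = T_in − Q'·ΣR_partial = 89.4 °C − (32.18)(1.130) = 53.0 °C

T = 53.0 °C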